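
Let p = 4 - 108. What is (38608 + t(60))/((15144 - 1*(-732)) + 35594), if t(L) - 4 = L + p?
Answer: 19284/25735 ≈ 0.74933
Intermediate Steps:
p = -104
t(L) = -100 + L (t(L) = 4 + (L - 104) = 4 + (-104 + L) = -100 + L)
(38608 + t(60))/((15144 - 1*(-732)) + 35594) = (38608 + (-100 + 60))/((15144 - 1*(-732)) + 35594) = (38608 - 40)/((15144 + 732) + 35594) = 38568/(15876 + 35594) = 38568/51470 = 38568*(1/51470) = 19284/25735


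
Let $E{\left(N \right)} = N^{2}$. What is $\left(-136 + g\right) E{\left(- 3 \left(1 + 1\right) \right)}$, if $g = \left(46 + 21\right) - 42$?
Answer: $-3996$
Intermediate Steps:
$g = 25$ ($g = 67 - 42 = 25$)
$\left(-136 + g\right) E{\left(- 3 \left(1 + 1\right) \right)} = \left(-136 + 25\right) \left(- 3 \left(1 + 1\right)\right)^{2} = - 111 \left(\left(-3\right) 2\right)^{2} = - 111 \left(-6\right)^{2} = \left(-111\right) 36 = -3996$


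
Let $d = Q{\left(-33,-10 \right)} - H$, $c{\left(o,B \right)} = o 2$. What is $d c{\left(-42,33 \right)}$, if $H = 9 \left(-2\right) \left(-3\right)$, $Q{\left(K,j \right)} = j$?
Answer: $5376$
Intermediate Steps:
$H = 54$ ($H = \left(-18\right) \left(-3\right) = 54$)
$c{\left(o,B \right)} = 2 o$
$d = -64$ ($d = -10 - 54 = -64$)
$d c{\left(-42,33 \right)} = - 64 \cdot 2 \left(-42\right) = \left(-64\right) \left(-84\right) = 5376$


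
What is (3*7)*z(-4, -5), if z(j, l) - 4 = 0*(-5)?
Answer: 84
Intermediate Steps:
z(j, l) = 4 (z(j, l) = 4 + 0*(-5) = 4 + 0 = 4)
(3*7)*z(-4, -5) = (3*7)*4 = 21*4 = 84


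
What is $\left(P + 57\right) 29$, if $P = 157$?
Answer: $6206$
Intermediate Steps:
$\left(P + 57\right) 29 = \left(157 + 57\right) 29 = 214 \cdot 29 = 6206$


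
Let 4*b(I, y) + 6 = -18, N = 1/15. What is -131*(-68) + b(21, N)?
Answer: 8902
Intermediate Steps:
N = 1/15 ≈ 0.066667
b(I, y) = -6 (b(I, y) = -3/2 + (¼)*(-18) = -3/2 - 9/2 = -6)
-131*(-68) + b(21, N) = -131*(-68) - 6 = 8908 - 6 = 8902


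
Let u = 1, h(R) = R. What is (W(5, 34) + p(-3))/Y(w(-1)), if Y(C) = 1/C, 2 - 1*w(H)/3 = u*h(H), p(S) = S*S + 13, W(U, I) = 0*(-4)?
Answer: 198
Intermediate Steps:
W(U, I) = 0
p(S) = 13 + S² (p(S) = S² + 13 = 13 + S²)
w(H) = 6 - 3*H
(W(5, 34) + p(-3))/Y(w(-1)) = (0 + (13 + (-3)²))/(1/(6 - 3*(-1))) = (0 + (13 + 9))/(1/(6 + 3)) = (0 + 22)/(1/9) = 22/(⅑) = 22*9 = 198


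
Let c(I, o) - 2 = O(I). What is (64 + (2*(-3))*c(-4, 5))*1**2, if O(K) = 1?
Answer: 46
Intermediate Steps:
c(I, o) = 3 (c(I, o) = 2 + 1 = 3)
(64 + (2*(-3))*c(-4, 5))*1**2 = (64 + (2*(-3))*3)*1**2 = (64 - 6*3)*1 = (64 - 18)*1 = 46*1 = 46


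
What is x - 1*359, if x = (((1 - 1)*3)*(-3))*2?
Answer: -359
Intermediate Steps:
x = 0 (x = ((0*3)*(-3))*2 = (0*(-3))*2 = 0*2 = 0)
x - 1*359 = 0 - 1*359 = 0 - 359 = -359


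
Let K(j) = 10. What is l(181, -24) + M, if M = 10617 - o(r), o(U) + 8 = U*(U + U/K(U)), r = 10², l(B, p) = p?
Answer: -399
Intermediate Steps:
r = 100
o(U) = -8 + 11*U²/10 (o(U) = -8 + U*(U + U/10) = -8 + U*(11*U/10) = -8 + 11*U²/10)
M = -375 (M = 10617 - (-8 + (11/10)*100²) = 10617 - (-8 + (11/10)*10000) = 10617 - (-8 + 11000) = 10617 - 1*10992 = 10617 - 10992 = -375)
l(181, -24) + M = -24 - 375 = -399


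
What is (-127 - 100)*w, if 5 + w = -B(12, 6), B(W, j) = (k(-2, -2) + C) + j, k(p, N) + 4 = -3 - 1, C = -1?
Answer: 454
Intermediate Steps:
k(p, N) = -8 (k(p, N) = -4 + (-3 - 1) = -4 - 4 = -8)
B(W, j) = -9 + j (B(W, j) = (-8 - 1) + j = -9 + j)
w = -2 (w = -5 - (-9 + 6) = -5 - 1*(-3) = -5 + 3 = -2)
(-127 - 100)*w = (-127 - 100)*(-2) = -227*(-2) = 454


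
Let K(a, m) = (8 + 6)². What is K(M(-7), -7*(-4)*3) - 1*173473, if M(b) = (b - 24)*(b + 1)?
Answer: -173277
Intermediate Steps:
M(b) = (1 + b)*(-24 + b) (M(b) = (-24 + b)*(1 + b) = (1 + b)*(-24 + b))
K(a, m) = 196 (K(a, m) = 14² = 196)
K(M(-7), -7*(-4)*3) - 1*173473 = 196 - 1*173473 = 196 - 173473 = -173277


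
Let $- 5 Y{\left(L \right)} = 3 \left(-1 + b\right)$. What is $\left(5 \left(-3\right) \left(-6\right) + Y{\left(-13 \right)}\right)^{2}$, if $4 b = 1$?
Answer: $\frac{3272481}{400} \approx 8181.2$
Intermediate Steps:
$b = \frac{1}{4}$ ($b = \frac{1}{4} \cdot 1 = \frac{1}{4} \approx 0.25$)
$Y{\left(L \right)} = \frac{9}{20}$ ($Y{\left(L \right)} = - \frac{3 \left(-1 + \frac{1}{4}\right)}{5} = - \frac{3 \left(- \frac{3}{4}\right)}{5} = \left(- \frac{1}{5}\right) \left(- \frac{9}{4}\right) = \frac{9}{20}$)
$\left(5 \left(-3\right) \left(-6\right) + Y{\left(-13 \right)}\right)^{2} = \left(5 \left(-3\right) \left(-6\right) + \frac{9}{20}\right)^{2} = \left(\left(-15\right) \left(-6\right) + \frac{9}{20}\right)^{2} = \left(90 + \frac{9}{20}\right)^{2} = \left(\frac{1809}{20}\right)^{2} = \frac{3272481}{400}$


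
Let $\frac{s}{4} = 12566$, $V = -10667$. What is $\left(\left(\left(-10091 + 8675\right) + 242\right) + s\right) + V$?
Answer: $38423$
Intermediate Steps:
$s = 50264$ ($s = 4 \cdot 12566 = 50264$)
$\left(\left(\left(-10091 + 8675\right) + 242\right) + s\right) + V = \left(\left(\left(-10091 + 8675\right) + 242\right) + 50264\right) - 10667 = \left(\left(-1416 + 242\right) + 50264\right) - 10667 = \left(-1174 + 50264\right) - 10667 = 49090 - 10667 = 38423$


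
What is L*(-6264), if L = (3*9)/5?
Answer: -169128/5 ≈ -33826.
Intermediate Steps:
L = 27/5 (L = 27*(⅕) = 27/5 ≈ 5.4000)
L*(-6264) = (27/5)*(-6264) = -169128/5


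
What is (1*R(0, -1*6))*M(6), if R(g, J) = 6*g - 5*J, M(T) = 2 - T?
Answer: -120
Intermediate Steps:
R(g, J) = -5*J + 6*g
(1*R(0, -1*6))*M(6) = (1*(-(-5)*6 + 6*0))*(2 - 1*6) = (1*(-5*(-6) + 0))*(2 - 6) = (1*(30 + 0))*(-4) = (1*30)*(-4) = 30*(-4) = -120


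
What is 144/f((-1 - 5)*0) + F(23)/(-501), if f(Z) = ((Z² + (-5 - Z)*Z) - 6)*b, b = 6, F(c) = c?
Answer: -2027/501 ≈ -4.0459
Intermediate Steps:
f(Z) = -36 + 6*Z² + 6*Z*(-5 - Z) (f(Z) = ((Z² + (-5 - Z)*Z) - 6)*6 = ((Z² + Z*(-5 - Z)) - 6)*6 = (-6 + Z² + Z*(-5 - Z))*6 = -36 + 6*Z² + 6*Z*(-5 - Z))
144/f((-1 - 5)*0) + F(23)/(-501) = 144/(-36 - 30*(-1 - 5)*0) + 23/(-501) = 144/(-36 - (-180)*0) + 23*(-1/501) = 144/(-36 - 30*0) - 23/501 = 144/(-36 + 0) - 23/501 = 144/(-36) - 23/501 = 144*(-1/36) - 23/501 = -4 - 23/501 = -2027/501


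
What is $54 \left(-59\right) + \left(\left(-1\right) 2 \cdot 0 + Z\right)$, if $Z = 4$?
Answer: $-3182$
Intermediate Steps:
$54 \left(-59\right) + \left(\left(-1\right) 2 \cdot 0 + Z\right) = 54 \left(-59\right) + \left(\left(-1\right) 2 \cdot 0 + 4\right) = -3186 + \left(\left(-2\right) 0 + 4\right) = -3186 + \left(0 + 4\right) = -3186 + 4 = -3182$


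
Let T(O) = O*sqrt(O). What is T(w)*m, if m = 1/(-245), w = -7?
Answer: I*sqrt(7)/35 ≈ 0.075593*I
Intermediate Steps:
T(O) = O**(3/2)
m = -1/245 ≈ -0.0040816
T(w)*m = (-7)**(3/2)*(-1/245) = -7*I*sqrt(7)*(-1/245) = I*sqrt(7)/35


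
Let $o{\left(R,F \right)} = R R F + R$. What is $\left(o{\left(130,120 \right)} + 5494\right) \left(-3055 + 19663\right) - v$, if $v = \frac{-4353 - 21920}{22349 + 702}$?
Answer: $\frac{778534325839265}{23051} \approx 3.3774 \cdot 10^{10}$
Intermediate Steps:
$o{\left(R,F \right)} = R + F R^{2}$ ($o{\left(R,F \right)} = R^{2} F + R = F R^{2} + R = R + F R^{2}$)
$v = - \frac{26273}{23051} \approx -1.1398$
$\left(o{\left(130,120 \right)} + 5494\right) \left(-3055 + 19663\right) - v = \left(130 \left(1 + 120 \cdot 130\right) + 5494\right) \left(-3055 + 19663\right) - - \frac{26273}{23051} = \left(130 \left(1 + 15600\right) + 5494\right) 16608 + \frac{26273}{23051} = \left(130 \cdot 15601 + 5494\right) 16608 + \frac{26273}{23051} = \left(2028130 + 5494\right) 16608 + \frac{26273}{23051} = 2033624 \cdot 16608 + \frac{26273}{23051} = 33774427392 + \frac{26273}{23051} = \frac{778534325839265}{23051}$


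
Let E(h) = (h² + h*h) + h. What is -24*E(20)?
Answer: -19680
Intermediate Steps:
E(h) = h + 2*h² (E(h) = (h² + h²) + h = 2*h² + h = h + 2*h²)
-24*E(20) = -480*(1 + 2*20) = -480*(1 + 40) = -480*41 = -24*820 = -19680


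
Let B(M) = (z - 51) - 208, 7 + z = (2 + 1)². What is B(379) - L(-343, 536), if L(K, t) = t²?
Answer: -287553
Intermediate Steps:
z = 2 (z = -7 + (2 + 1)² = -7 + 3² = -7 + 9 = 2)
B(M) = -257 (B(M) = (2 - 51) - 208 = -49 - 208 = -257)
B(379) - L(-343, 536) = -257 - 1*536² = -257 - 1*287296 = -257 - 287296 = -287553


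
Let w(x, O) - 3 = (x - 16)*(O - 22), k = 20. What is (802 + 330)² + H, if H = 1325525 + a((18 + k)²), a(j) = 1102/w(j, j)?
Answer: 5293720172533/2030619 ≈ 2.6069e+6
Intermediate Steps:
w(x, O) = 3 + (-22 + O)*(-16 + x) (w(x, O) = 3 + (x - 16)*(O - 22) = 3 + (-16 + x)*(-22 + O) = 3 + (-22 + O)*(-16 + x))
a(j) = 1102/(355 + j² - 38*j) (a(j) = 1102/(355 - 22*j - 16*j + j*j) = 1102/(355 - 22*j - 16*j + j²) = 1102/(355 + j² - 38*j))
H = 2691636251077/2030619 (H = 1325525 + 1102/(355 + ((18 + 20)²)² - 38*(18 + 20)²) = 1325525 + 1102/(355 + (38²)² - 38*38²) = 1325525 + 1102/(355 + 1444² - 38*1444) = 1325525 + 1102/(355 + 2085136 - 54872) = 1325525 + 1102/2030619 = 2691636251077/2030619 ≈ 1.3255e+6)
(802 + 330)² + H = (802 + 330)² + 2691636251077/2030619 = 1132² + 2691636251077/2030619 = 1281424 + 2691636251077/2030619 = 5293720172533/2030619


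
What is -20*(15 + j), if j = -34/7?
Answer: -1420/7 ≈ -202.86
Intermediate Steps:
j = -34/7 (j = -34*⅐ = -34/7 ≈ -4.8571)
-20*(15 + j) = -20*(15 - 34/7) = -20*71/7 = -1420/7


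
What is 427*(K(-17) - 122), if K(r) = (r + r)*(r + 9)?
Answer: 64050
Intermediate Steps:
K(r) = 2*r*(9 + r) (K(r) = (2*r)*(9 + r) = 2*r*(9 + r))
427*(K(-17) - 122) = 427*(2*(-17)*(9 - 17) - 122) = 427*(2*(-17)*(-8) - 122) = 427*(272 - 122) = 427*150 = 64050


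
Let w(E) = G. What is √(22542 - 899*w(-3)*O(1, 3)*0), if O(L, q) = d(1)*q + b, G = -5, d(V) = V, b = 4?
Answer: 17*√78 ≈ 150.14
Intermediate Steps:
O(L, q) = 4 + q (O(L, q) = 1*q + 4 = q + 4 = 4 + q)
w(E) = -5
√(22542 - 899*w(-3)*O(1, 3)*0) = √(22542 - 899*(-5*(4 + 3))*0) = √(22542 - 899*(-5*7)*0) = √(22542 - (-31465)*0) = √(22542 - 899*0) = √(22542 + 0) = √22542 = 17*√78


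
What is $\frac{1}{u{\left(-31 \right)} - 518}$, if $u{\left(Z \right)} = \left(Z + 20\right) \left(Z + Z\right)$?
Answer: $\frac{1}{164} \approx 0.0060976$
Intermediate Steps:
$u{\left(Z \right)} = 2 Z \left(20 + Z\right)$ ($u{\left(Z \right)} = \left(20 + Z\right) 2 Z = 2 Z \left(20 + Z\right)$)
$\frac{1}{u{\left(-31 \right)} - 518} = \frac{1}{2 \left(-31\right) \left(20 - 31\right) - 518} = \frac{1}{2 \left(-31\right) \left(-11\right) - 518} = \frac{1}{682 - 518} = \frac{1}{164}$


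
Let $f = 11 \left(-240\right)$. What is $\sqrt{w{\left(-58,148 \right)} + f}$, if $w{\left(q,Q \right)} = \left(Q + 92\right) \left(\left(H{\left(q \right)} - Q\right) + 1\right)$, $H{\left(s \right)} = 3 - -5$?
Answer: $60 i \sqrt{10} \approx 189.74 i$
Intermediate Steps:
$H{\left(s \right)} = 8$ ($H{\left(s \right)} = 3 + 5 = 8$)
$w{\left(q,Q \right)} = \left(9 - Q\right) \left(92 + Q\right)$ ($w{\left(q,Q \right)} = \left(Q + 92\right) \left(\left(8 - Q\right) + 1\right) = \left(92 + Q\right) \left(9 - Q\right) = \left(9 - Q\right) \left(92 + Q\right)$)
$f = -2640$
$\sqrt{w{\left(-58,148 \right)} + f} = \sqrt{\left(828 - 148^{2} - 12284\right) - 2640} = \sqrt{\left(828 - 21904 - 12284\right) - 2640} = \sqrt{-33360 - 2640} = \sqrt{-36000} = 60 i \sqrt{10}$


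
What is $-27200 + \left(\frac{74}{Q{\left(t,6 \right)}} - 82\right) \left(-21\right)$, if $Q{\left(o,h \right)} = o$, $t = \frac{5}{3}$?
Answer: $- \frac{132052}{5} \approx -26410.0$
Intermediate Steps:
$t = \frac{5}{3}$ ($t = 5 \cdot \frac{1}{3} = \frac{5}{3} \approx 1.6667$)
$-27200 + \left(\frac{74}{Q{\left(t,6 \right)}} - 82\right) \left(-21\right) = -27200 + \left(\frac{74}{\frac{5}{3}} - 82\right) \left(-21\right) = -27200 + \left(74 \cdot \frac{3}{5} - 82\right) \left(-21\right) = -27200 + \left(\frac{222}{5} - 82\right) \left(-21\right) = -27200 - - \frac{3948}{5} = -27200 + \frac{3948}{5} = - \frac{132052}{5}$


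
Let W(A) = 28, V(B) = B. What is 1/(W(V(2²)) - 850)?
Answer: -1/822 ≈ -0.0012165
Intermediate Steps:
1/(W(V(2²)) - 850) = 1/(28 - 850) = 1/(-822) = -1/822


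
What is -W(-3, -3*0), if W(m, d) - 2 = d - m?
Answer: -5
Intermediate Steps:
W(m, d) = 2 + d - m (W(m, d) = 2 + (d - m) = 2 + d - m)
-W(-3, -3*0) = -(2 - 3*0 - 1*(-3)) = -(2 + 0 + 3) = -1*5 = -5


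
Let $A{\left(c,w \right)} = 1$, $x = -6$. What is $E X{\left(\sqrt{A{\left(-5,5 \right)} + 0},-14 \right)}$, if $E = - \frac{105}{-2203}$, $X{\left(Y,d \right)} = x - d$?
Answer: $\frac{840}{2203} \approx 0.3813$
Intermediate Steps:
$X{\left(Y,d \right)} = -6 - d$
$E = \frac{105}{2203}$ ($E = \left(-105\right) \left(- \frac{1}{2203}\right) = \frac{105}{2203} \approx 0.047662$)
$E X{\left(\sqrt{A{\left(-5,5 \right)} + 0},-14 \right)} = \frac{105 \left(-6 - -14\right)}{2203} = \frac{105 \left(-6 + 14\right)}{2203} = \frac{105}{2203} \cdot 8 = \frac{840}{2203}$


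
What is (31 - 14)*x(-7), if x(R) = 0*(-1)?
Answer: 0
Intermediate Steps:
x(R) = 0
(31 - 14)*x(-7) = (31 - 14)*0 = 17*0 = 0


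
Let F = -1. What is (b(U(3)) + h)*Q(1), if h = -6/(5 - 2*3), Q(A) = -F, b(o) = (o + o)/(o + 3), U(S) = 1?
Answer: 13/2 ≈ 6.5000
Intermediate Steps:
b(o) = 2*o/(3 + o) (b(o) = (2*o)/(3 + o) = 2*o/(3 + o))
Q(A) = 1 (Q(A) = -1*(-1) = 1)
h = 6 (h = -6/(5 - 6) = -6/(-1) = -6*(-1) = 6)
(b(U(3)) + h)*Q(1) = (2*1/(3 + 1) + 6)*1 = (2*1/4 + 6)*1 = (2*1*(¼) + 6)*1 = (½ + 6)*1 = (13/2)*1 = 13/2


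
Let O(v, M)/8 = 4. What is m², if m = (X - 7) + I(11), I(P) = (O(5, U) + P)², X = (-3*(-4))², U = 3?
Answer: 3944196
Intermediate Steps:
O(v, M) = 32 (O(v, M) = 8*4 = 32)
X = 144 (X = 12² = 144)
I(P) = (32 + P)²
m = 1986 (m = (144 - 7) + (32 + 11)² = 137 + 43² = 137 + 1849 = 1986)
m² = 1986² = 3944196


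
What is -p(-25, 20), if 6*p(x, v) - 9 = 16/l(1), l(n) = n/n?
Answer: -25/6 ≈ -4.1667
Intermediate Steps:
l(n) = 1
p(x, v) = 25/6 (p(x, v) = 3/2 + (16/1)/6 = 3/2 + (16*1)/6 = 3/2 + (⅙)*16 = 3/2 + 8/3 = 25/6)
-p(-25, 20) = -1*25/6 = -25/6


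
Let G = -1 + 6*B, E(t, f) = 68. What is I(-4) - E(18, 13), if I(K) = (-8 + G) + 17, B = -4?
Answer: -84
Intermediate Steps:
G = -25 (G = -1 + 6*(-4) = -1 - 24 = -25)
I(K) = -16 (I(K) = (-8 - 25) + 17 = -33 + 17 = -16)
I(-4) - E(18, 13) = -16 - 1*68 = -16 - 68 = -84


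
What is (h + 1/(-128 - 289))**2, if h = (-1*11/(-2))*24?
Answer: 3029731849/173889 ≈ 17423.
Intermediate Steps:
h = 132 (h = -11*(-1/2)*24 = (11/2)*24 = 132)
(h + 1/(-128 - 289))**2 = (132 + 1/(-128 - 289))**2 = (132 + 1/(-417))**2 = (132 - 1/417)**2 = (55043/417)**2 = 3029731849/173889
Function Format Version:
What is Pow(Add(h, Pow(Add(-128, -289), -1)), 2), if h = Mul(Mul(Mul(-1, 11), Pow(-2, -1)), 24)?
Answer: Rational(3029731849, 173889) ≈ 17423.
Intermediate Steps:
h = 132 (h = Mul(Mul(-11, Rational(-1, 2)), 24) = Mul(Rational(11, 2), 24) = 132)
Pow(Add(h, Pow(Add(-128, -289), -1)), 2) = Pow(Add(132, Pow(Add(-128, -289), -1)), 2) = Pow(Add(132, Pow(-417, -1)), 2) = Pow(Add(132, Rational(-1, 417)), 2) = Pow(Rational(55043, 417), 2) = Rational(3029731849, 173889)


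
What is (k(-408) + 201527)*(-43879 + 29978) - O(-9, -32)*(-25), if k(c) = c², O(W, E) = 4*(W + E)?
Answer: -5115446991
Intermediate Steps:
O(W, E) = 4*E + 4*W (O(W, E) = 4*(E + W) = 4*E + 4*W)
(k(-408) + 201527)*(-43879 + 29978) - O(-9, -32)*(-25) = ((-408)² + 201527)*(-43879 + 29978) - (4*(-32) + 4*(-9))*(-25) = (166464 + 201527)*(-13901) - (-128 - 36)*(-25) = 367991*(-13901) - (-164)*(-25) = -5115442891 - 1*4100 = -5115442891 - 4100 = -5115446991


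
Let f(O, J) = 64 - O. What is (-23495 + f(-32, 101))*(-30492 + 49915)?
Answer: -454478777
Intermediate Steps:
(-23495 + f(-32, 101))*(-30492 + 49915) = (-23495 + (64 - 1*(-32)))*(-30492 + 49915) = (-23495 + (64 + 32))*19423 = (-23495 + 96)*19423 = -23399*19423 = -454478777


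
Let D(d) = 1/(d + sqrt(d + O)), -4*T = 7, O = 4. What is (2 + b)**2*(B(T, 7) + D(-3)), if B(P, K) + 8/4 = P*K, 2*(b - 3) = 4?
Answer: -2891/4 ≈ -722.75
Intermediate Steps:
T = -7/4 (T = -1/4*7 = -7/4 ≈ -1.7500)
b = 5 (b = 3 + (1/2)*4 = 3 + 2 = 5)
B(P, K) = -2 + K*P (B(P, K) = -2 + P*K = -2 + K*P)
D(d) = 1/(d + sqrt(4 + d)) (D(d) = 1/(d + sqrt(d + 4)) = 1/(d + sqrt(4 + d)))
(2 + b)**2*(B(T, 7) + D(-3)) = (2 + 5)**2*((-2 + 7*(-7/4)) + 1/(-3 + sqrt(4 - 3))) = 7**2*((-2 - 49/4) + 1/(-3 + sqrt(1))) = 49*(-57/4 + 1/(-3 + 1)) = 49*(-57/4 + 1/(-2)) = 49*(-57/4 - 1/2) = 49*(-59/4) = -2891/4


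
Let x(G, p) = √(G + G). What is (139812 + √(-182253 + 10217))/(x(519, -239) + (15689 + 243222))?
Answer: 36198864732/67034904883 - 139812*√1038/67034904883 - 2*I*√44643342/67034904883 + 517822*I*√43009/67034904883 ≈ 0.53993 + 0.0016018*I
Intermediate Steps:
x(G, p) = √2*√G (x(G, p) = √(2*G) = √2*√G)
(139812 + √(-182253 + 10217))/(x(519, -239) + (15689 + 243222)) = (139812 + √(-182253 + 10217))/(√2*√519 + (15689 + 243222)) = (139812 + √(-172036))/(√1038 + 258911) = (139812 + 2*I*√43009)/(258911 + √1038)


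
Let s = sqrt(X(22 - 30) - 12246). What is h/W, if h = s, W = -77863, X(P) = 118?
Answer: -4*I*sqrt(758)/77863 ≈ -0.0014144*I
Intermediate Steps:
s = 4*I*sqrt(758) (s = sqrt(118 - 12246) = sqrt(-12128) = 4*I*sqrt(758) ≈ 110.13*I)
h = 4*I*sqrt(758) ≈ 110.13*I
h/W = (4*I*sqrt(758))/(-77863) = (4*I*sqrt(758))*(-1/77863) = -4*I*sqrt(758)/77863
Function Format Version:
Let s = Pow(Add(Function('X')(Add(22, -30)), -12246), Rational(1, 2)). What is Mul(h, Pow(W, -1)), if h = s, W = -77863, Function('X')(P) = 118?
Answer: Mul(Rational(-4, 77863), I, Pow(758, Rational(1, 2))) ≈ Mul(-0.0014144, I)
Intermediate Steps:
s = Mul(4, I, Pow(758, Rational(1, 2))) (s = Pow(Add(118, -12246), Rational(1, 2)) = Pow(-12128, Rational(1, 2)) = Mul(4, I, Pow(758, Rational(1, 2))) ≈ Mul(110.13, I))
h = Mul(4, I, Pow(758, Rational(1, 2))) ≈ Mul(110.13, I)
Mul(h, Pow(W, -1)) = Mul(Mul(4, I, Pow(758, Rational(1, 2))), Pow(-77863, -1)) = Mul(Mul(4, I, Pow(758, Rational(1, 2))), Rational(-1, 77863)) = Mul(Rational(-4, 77863), I, Pow(758, Rational(1, 2)))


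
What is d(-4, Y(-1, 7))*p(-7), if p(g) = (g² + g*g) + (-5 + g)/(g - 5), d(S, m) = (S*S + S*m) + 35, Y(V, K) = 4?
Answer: 3465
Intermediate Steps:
d(S, m) = 35 + S² + S*m (d(S, m) = (S² + S*m) + 35 = 35 + S² + S*m)
p(g) = 1 + 2*g² (p(g) = (g² + g²) + (-5 + g)/(-5 + g) = 2*g² + 1 = 1 + 2*g²)
d(-4, Y(-1, 7))*p(-7) = (35 + (-4)² - 4*4)*(1 + 2*(-7)²) = (35 + 16 - 16)*(1 + 2*49) = 35*(1 + 98) = 35*99 = 3465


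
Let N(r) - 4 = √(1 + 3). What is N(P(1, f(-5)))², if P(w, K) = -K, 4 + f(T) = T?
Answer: 36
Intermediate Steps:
f(T) = -4 + T
N(r) = 6 (N(r) = 4 + √(1 + 3) = 4 + √4 = 4 + 2 = 6)
N(P(1, f(-5)))² = 6² = 36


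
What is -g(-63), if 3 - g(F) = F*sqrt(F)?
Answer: -3 - 189*I*sqrt(7) ≈ -3.0 - 500.05*I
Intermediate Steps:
g(F) = 3 - F**(3/2) (g(F) = 3 - F*sqrt(F) = 3 - F**(3/2))
-g(-63) = -(3 - (-63)**(3/2)) = -(3 - (-189)*I*sqrt(7)) = -(3 + 189*I*sqrt(7)) = -3 - 189*I*sqrt(7)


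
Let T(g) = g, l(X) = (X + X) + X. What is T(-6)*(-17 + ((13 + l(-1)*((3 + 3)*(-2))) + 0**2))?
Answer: -192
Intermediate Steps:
l(X) = 3*X (l(X) = 2*X + X = 3*X)
T(-6)*(-17 + ((13 + l(-1)*((3 + 3)*(-2))) + 0**2)) = -6*(-17 + ((13 + (3*(-1))*((3 + 3)*(-2))) + 0**2)) = -6*(-17 + ((13 - 18*(-2)) + 0)) = -6*(-17 + ((13 - 3*(-12)) + 0)) = -6*(-17 + ((13 + 36) + 0)) = -6*(-17 + (49 + 0)) = -6*(-17 + 49) = -6*32 = -192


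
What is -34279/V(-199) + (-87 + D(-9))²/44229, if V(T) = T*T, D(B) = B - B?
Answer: -405461974/583837543 ≈ -0.69448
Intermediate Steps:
D(B) = 0
V(T) = T²
-34279/V(-199) + (-87 + D(-9))²/44229 = -34279/((-199)²) + (-87 + 0)²/44229 = -34279/39601 + (-87)²*(1/44229) = -34279*1/39601 + 7569*(1/44229) = -34279/39601 + 2523/14743 = -405461974/583837543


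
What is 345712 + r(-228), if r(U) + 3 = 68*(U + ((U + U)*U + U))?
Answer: 7384525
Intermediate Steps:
r(U) = -3 + 136*U + 136*U² (r(U) = -3 + 68*(U + ((U + U)*U + U)) = -3 + 68*(U + ((2*U)*U + U)) = -3 + 68*(U + (2*U² + U)) = -3 + 68*(U + (U + 2*U²)) = -3 + 68*(2*U + 2*U²) = -3 + (136*U + 136*U²) = -3 + 136*U + 136*U²)
345712 + r(-228) = 345712 + (-3 + 136*(-228) + 136*(-228)²) = 345712 + (-3 - 31008 + 136*51984) = 345712 + (-3 - 31008 + 7069824) = 345712 + 7038813 = 7384525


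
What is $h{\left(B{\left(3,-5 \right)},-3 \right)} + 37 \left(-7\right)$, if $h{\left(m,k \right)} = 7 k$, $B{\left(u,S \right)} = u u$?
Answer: $-280$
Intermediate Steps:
$B{\left(u,S \right)} = u^{2}$
$h{\left(B{\left(3,-5 \right)},-3 \right)} + 37 \left(-7\right) = 7 \left(-3\right) + 37 \left(-7\right) = -21 - 259 = -280$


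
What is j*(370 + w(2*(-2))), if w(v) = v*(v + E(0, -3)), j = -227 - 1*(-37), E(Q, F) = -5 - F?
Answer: -74860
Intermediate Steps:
j = -190 (j = -227 + 37 = -190)
w(v) = v*(-2 + v) (w(v) = v*(v + (-5 - 1*(-3))) = v*(v + (-5 + 3)) = v*(v - 2) = v*(-2 + v))
j*(370 + w(2*(-2))) = -190*(370 + (2*(-2))*(-2 + 2*(-2))) = -190*(370 - 4*(-2 - 4)) = -190*(370 - 4*(-6)) = -190*(370 + 24) = -190*394 = -74860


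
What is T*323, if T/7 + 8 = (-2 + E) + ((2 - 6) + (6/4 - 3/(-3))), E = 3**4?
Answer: 314279/2 ≈ 1.5714e+5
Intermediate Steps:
E = 81
T = 973/2 (T = -56 + 7*((-2 + 81) + ((2 - 6) + (6/4 - 3/(-3)))) = -56 + 7*(79 + (-4 + (6*(1/4) - 3*(-1/3)))) = -56 + 7*(79 + (-4 + (3/2 + 1))) = -56 + 7*(79 + (-4 + 5/2)) = -56 + 7*(79 - 3/2) = -56 + 7*(155/2) = -56 + 1085/2 = 973/2 ≈ 486.50)
T*323 = (973/2)*323 = 314279/2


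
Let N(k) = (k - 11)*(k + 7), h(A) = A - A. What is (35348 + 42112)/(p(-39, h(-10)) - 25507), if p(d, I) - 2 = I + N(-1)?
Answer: -77460/25577 ≈ -3.0285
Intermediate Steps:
h(A) = 0
N(k) = (-11 + k)*(7 + k)
p(d, I) = -70 + I (p(d, I) = 2 + (I + (-77 + (-1)² - 4*(-1))) = 2 + (I + (-77 + 1 + 4)) = 2 + (I - 72) = 2 + (-72 + I) = -70 + I)
(35348 + 42112)/(p(-39, h(-10)) - 25507) = (35348 + 42112)/((-70 + 0) - 25507) = 77460/(-70 - 25507) = 77460/(-25577) = 77460*(-1/25577) = -77460/25577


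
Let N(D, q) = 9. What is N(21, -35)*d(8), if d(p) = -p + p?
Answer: 0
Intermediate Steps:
d(p) = 0
N(21, -35)*d(8) = 9*0 = 0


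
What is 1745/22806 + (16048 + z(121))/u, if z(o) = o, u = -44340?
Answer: -48562819/168536340 ≈ -0.28814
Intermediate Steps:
1745/22806 + (16048 + z(121))/u = 1745/22806 + (16048 + 121)/(-44340) = 1745*(1/22806) + 16169*(-1/44340) = 1745/22806 - 16169/44340 = -48562819/168536340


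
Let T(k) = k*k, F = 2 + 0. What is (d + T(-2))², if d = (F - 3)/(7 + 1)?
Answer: 961/64 ≈ 15.016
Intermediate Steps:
F = 2
T(k) = k²
d = -⅛ (d = (2 - 3)/(7 + 1) = -1/8 = -1*⅛ = -⅛ ≈ -0.12500)
(d + T(-2))² = (-⅛ + (-2)²)² = (-⅛ + 4)² = (31/8)² = 961/64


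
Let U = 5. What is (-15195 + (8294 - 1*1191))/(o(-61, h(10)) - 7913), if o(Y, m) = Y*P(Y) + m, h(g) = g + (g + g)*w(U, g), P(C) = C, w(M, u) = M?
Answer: 4046/2041 ≈ 1.9824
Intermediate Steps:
h(g) = 11*g (h(g) = g + (g + g)*5 = g + (2*g)*5 = g + 10*g = 11*g)
o(Y, m) = m + Y**2 (o(Y, m) = Y*Y + m = Y**2 + m = m + Y**2)
(-15195 + (8294 - 1*1191))/(o(-61, h(10)) - 7913) = (-15195 + (8294 - 1*1191))/((11*10 + (-61)**2) - 7913) = (-15195 + (8294 - 1191))/((110 + 3721) - 7913) = (-15195 + 7103)/(3831 - 7913) = -8092/(-4082) = -8092*(-1/4082) = 4046/2041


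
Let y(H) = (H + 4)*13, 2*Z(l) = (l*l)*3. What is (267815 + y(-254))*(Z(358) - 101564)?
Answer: 23991283330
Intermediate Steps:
Z(l) = 3*l²/2 (Z(l) = ((l*l)*3)/2 = (l²*3)/2 = (3*l²)/2 = 3*l²/2)
y(H) = 52 + 13*H (y(H) = (4 + H)*13 = 52 + 13*H)
(267815 + y(-254))*(Z(358) - 101564) = (267815 + (52 + 13*(-254)))*((3/2)*358² - 101564) = (267815 + (52 - 3302))*((3/2)*128164 - 101564) = (267815 - 3250)*(192246 - 101564) = 264565*90682 = 23991283330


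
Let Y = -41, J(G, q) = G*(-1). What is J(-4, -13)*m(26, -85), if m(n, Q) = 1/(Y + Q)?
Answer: -2/63 ≈ -0.031746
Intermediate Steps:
J(G, q) = -G
m(n, Q) = 1/(-41 + Q)
J(-4, -13)*m(26, -85) = (-1*(-4))/(-41 - 85) = 4/(-126) = 4*(-1/126) = -2/63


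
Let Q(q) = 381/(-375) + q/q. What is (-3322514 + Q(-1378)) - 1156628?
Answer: -559892752/125 ≈ -4.4791e+6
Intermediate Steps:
Q(q) = -2/125 (Q(q) = 381*(-1/375) + 1 = -127/125 + 1 = -2/125)
(-3322514 + Q(-1378)) - 1156628 = (-3322514 - 2/125) - 1156628 = -415314252/125 - 1156628 = -559892752/125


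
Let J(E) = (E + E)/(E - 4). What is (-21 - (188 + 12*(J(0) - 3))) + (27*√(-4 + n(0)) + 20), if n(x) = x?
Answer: -153 + 54*I ≈ -153.0 + 54.0*I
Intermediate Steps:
J(E) = 2*E/(-4 + E) (J(E) = (2*E)/(-4 + E) = 2*E/(-4 + E))
(-21 - (188 + 12*(J(0) - 3))) + (27*√(-4 + n(0)) + 20) = (-21 - (188 + 12*(2*0/(-4 + 0) - 3))) + (27*√(-4 + 0) + 20) = (-21 - (188 + 12*(2*0/(-4) - 3))) + (27*√(-4) + 20) = (-21 - (188 + 12*(2*0*(-¼) - 3))) + (27*(2*I) + 20) = (-21 - (188 + 12*(0 - 3))) + (54*I + 20) = (-21 - (188 + 12*(-3))) + (20 + 54*I) = (-21 - (188 - 36)) + (20 + 54*I) = (-21 - 1*152) + (20 + 54*I) = (-21 - 152) + (20 + 54*I) = -173 + (20 + 54*I) = -153 + 54*I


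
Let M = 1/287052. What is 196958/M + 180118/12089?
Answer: 683478063687742/12089 ≈ 5.6537e+10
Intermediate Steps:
M = 1/287052 ≈ 3.4837e-6
196958/M + 180118/12089 = 196958/(1/287052) + 180118/12089 = 196958*287052 + 180118*(1/12089) = 56537187816 + 180118/12089 = 683478063687742/12089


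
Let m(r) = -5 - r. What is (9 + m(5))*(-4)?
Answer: 4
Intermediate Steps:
(9 + m(5))*(-4) = (9 + (-5 - 1*5))*(-4) = (9 + (-5 - 5))*(-4) = (9 - 10)*(-4) = -1*(-4) = 4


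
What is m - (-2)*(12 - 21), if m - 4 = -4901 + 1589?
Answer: -3326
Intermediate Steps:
m = -3308 (m = 4 + (-4901 + 1589) = 4 - 3312 = -3308)
m - (-2)*(12 - 21) = -3308 - (-2)*(12 - 21) = -3308 - (-2)*(-9) = -3308 - 1*18 = -3308 - 18 = -3326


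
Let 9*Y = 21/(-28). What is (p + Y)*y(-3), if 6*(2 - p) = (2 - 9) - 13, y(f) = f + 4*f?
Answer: -315/4 ≈ -78.750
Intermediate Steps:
y(f) = 5*f
Y = -1/12 (Y = (21/(-28))/9 = (21*(-1/28))/9 = (1/9)*(-3/4) = -1/12 ≈ -0.083333)
p = 16/3 (p = 2 - ((2 - 9) - 13)/6 = 2 - (-7 - 13)/6 = 2 - 1/6*(-20) = 2 + 10/3 = 16/3 ≈ 5.3333)
(p + Y)*y(-3) = (16/3 - 1/12)*(5*(-3)) = (21/4)*(-15) = -315/4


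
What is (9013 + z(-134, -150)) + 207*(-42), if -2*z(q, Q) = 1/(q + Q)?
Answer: 181193/568 ≈ 319.00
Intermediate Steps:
z(q, Q) = -1/(2*(Q + q)) (z(q, Q) = -1/(2*(q + Q)) = -1/(2*(Q + q)))
(9013 + z(-134, -150)) + 207*(-42) = (9013 - 1/(2*(-150) + 2*(-134))) + 207*(-42) = (9013 - 1/(-300 - 268)) - 8694 = (9013 - 1/(-568)) - 8694 = (9013 - 1*(-1/568)) - 8694 = (9013 + 1/568) - 8694 = 5119385/568 - 8694 = 181193/568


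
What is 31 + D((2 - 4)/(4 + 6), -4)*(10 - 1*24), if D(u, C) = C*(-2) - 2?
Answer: -53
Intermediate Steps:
D(u, C) = -2 - 2*C (D(u, C) = -2*C - 2 = -2 - 2*C)
31 + D((2 - 4)/(4 + 6), -4)*(10 - 1*24) = 31 + (-2 - 2*(-4))*(10 - 1*24) = 31 + (-2 + 8)*(10 - 24) = 31 + 6*(-14) = 31 - 84 = -53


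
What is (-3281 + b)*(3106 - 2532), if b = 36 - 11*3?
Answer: -1881572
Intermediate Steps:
b = 3 (b = 36 - 33 = 3)
(-3281 + b)*(3106 - 2532) = (-3281 + 3)*(3106 - 2532) = -3278*574 = -1881572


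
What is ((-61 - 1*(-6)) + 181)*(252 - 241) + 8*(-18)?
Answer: 1242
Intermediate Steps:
((-61 - 1*(-6)) + 181)*(252 - 241) + 8*(-18) = ((-61 + 6) + 181)*11 - 144 = (-55 + 181)*11 - 144 = 126*11 - 144 = 1386 - 144 = 1242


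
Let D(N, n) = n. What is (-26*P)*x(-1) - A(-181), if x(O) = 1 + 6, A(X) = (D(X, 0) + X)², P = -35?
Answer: -26391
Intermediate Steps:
A(X) = X² (A(X) = (0 + X)² = X²)
x(O) = 7
(-26*P)*x(-1) - A(-181) = -26*(-35)*7 - 1*(-181)² = 910*7 - 1*32761 = 6370 - 32761 = -26391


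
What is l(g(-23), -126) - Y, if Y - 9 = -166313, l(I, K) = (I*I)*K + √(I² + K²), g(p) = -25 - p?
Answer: 165800 + 2*√3970 ≈ 1.6593e+5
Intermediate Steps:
l(I, K) = √(I² + K²) + K*I² (l(I, K) = I²*K + √(I² + K²) = K*I² + √(I² + K²) = √(I² + K²) + K*I²)
Y = -166304 (Y = 9 - 166313 = -166304)
l(g(-23), -126) - Y = (√((-25 - 1*(-23))² + (-126)²) - 126*(-25 - 1*(-23))²) - 1*(-166304) = (√((-25 + 23)² + 15876) - 126*(-25 + 23)²) + 166304 = (√((-2)² + 15876) - 126*(-2)²) + 166304 = (√(4 + 15876) - 126*4) + 166304 = (√15880 - 504) + 166304 = (2*√3970 - 504) + 166304 = (-504 + 2*√3970) + 166304 = 165800 + 2*√3970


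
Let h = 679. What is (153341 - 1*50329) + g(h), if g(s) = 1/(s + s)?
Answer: 139890297/1358 ≈ 1.0301e+5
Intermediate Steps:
g(s) = 1/(2*s)
(153341 - 1*50329) + g(h) = (153341 - 1*50329) + (1/2)/679 = (153341 - 50329) + (1/2)*(1/679) = 103012 + 1/1358 = 139890297/1358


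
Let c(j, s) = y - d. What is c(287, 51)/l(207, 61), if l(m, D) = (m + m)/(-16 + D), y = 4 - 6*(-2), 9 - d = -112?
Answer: -525/46 ≈ -11.413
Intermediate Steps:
d = 121 (d = 9 - 1*(-112) = 9 + 112 = 121)
y = 16 (y = 4 + 12 = 16)
l(m, D) = 2*m/(-16 + D) (l(m, D) = (2*m)/(-16 + D) = 2*m/(-16 + D))
c(j, s) = -105 (c(j, s) = 16 - 1*121 = 16 - 121 = -105)
c(287, 51)/l(207, 61) = -105/(2*207/(-16 + 61)) = -105/(2*207/45) = -105/(2*207*(1/45)) = -105/46/5 = -105*5/46 = -525/46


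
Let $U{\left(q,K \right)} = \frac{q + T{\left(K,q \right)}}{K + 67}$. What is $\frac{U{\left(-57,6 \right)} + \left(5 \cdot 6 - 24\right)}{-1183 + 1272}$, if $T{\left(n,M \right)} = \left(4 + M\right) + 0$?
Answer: $\frac{328}{6497} \approx 0.050485$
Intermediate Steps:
$T{\left(n,M \right)} = 4 + M$
$U{\left(q,K \right)} = \frac{4 + 2 q}{67 + K}$ ($U{\left(q,K \right)} = \frac{q + \left(4 + q\right)}{K + 67} = \frac{4 + 2 q}{67 + K}$)
$\frac{U{\left(-57,6 \right)} + \left(5 \cdot 6 - 24\right)}{-1183 + 1272} = \frac{\frac{2 \left(2 - 57\right)}{67 + 6} + \left(5 \cdot 6 - 24\right)}{-1183 + 1272} = \frac{2 \cdot \frac{1}{73} \left(-55\right) + \left(30 - 24\right)}{89} = \left(2 \cdot \frac{1}{73} \left(-55\right) + 6\right) \frac{1}{89} = \left(- \frac{110}{73} + 6\right) \frac{1}{89} = \frac{328}{73} \cdot \frac{1}{89} = \frac{328}{6497}$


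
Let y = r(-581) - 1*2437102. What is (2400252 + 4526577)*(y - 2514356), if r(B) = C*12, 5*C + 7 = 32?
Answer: -34297487256942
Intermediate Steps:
C = 5 (C = -7/5 + (⅕)*32 = -7/5 + 32/5 = 5)
r(B) = 60 (r(B) = 5*12 = 60)
y = -2437042 (y = 60 - 1*2437102 = 60 - 2437102 = -2437042)
(2400252 + 4526577)*(y - 2514356) = (2400252 + 4526577)*(-2437042 - 2514356) = 6926829*(-4951398) = -34297487256942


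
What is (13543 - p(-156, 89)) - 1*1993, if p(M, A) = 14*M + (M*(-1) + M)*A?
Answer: 13734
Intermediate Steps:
p(M, A) = 14*M (p(M, A) = 14*M + (-M + M)*A = 14*M + 0*A = 14*M + 0 = 14*M)
(13543 - p(-156, 89)) - 1*1993 = (13543 - 14*(-156)) - 1*1993 = (13543 - 1*(-2184)) - 1993 = (13543 + 2184) - 1993 = 15727 - 1993 = 13734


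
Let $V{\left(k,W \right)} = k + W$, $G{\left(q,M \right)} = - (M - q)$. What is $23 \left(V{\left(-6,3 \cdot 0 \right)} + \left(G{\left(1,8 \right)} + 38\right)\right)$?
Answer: $575$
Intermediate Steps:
$G{\left(q,M \right)} = q - M$
$V{\left(k,W \right)} = W + k$
$23 \left(V{\left(-6,3 \cdot 0 \right)} + \left(G{\left(1,8 \right)} + 38\right)\right) = 23 \left(\left(3 \cdot 0 - 6\right) + \left(\left(1 - 8\right) + 38\right)\right) = 23 \left(\left(0 - 6\right) + \left(\left(1 - 8\right) + 38\right)\right) = 23 \left(-6 + \left(-7 + 38\right)\right) = 23 \left(-6 + 31\right) = 23 \cdot 25 = 575$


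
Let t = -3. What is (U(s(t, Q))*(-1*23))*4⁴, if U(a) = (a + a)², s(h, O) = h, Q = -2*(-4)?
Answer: -211968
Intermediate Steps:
Q = 8
U(a) = 4*a² (U(a) = (2*a)² = 4*a²)
(U(s(t, Q))*(-1*23))*4⁴ = ((4*(-3)²)*(-1*23))*4⁴ = ((4*9)*(-23))*256 = (36*(-23))*256 = -828*256 = -211968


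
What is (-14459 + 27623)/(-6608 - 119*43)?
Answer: -13164/11725 ≈ -1.1227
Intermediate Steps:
(-14459 + 27623)/(-6608 - 119*43) = 13164/(-6608 - 5117) = 13164/(-11725) = 13164*(-1/11725) = -13164/11725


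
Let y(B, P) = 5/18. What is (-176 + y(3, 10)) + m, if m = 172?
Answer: -67/18 ≈ -3.7222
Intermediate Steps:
y(B, P) = 5/18 (y(B, P) = 5*(1/18) = 5/18)
(-176 + y(3, 10)) + m = (-176 + 5/18) + 172 = -3163/18 + 172 = -67/18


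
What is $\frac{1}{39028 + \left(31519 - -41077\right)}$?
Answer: $\frac{1}{111624} \approx 8.9587 \cdot 10^{-6}$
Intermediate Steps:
$\frac{1}{39028 + \left(31519 - -41077\right)} = \frac{1}{39028 + \left(31519 + 41077\right)} = \frac{1}{39028 + 72596} = \frac{1}{111624}$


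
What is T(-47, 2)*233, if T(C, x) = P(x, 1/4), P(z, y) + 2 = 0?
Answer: -466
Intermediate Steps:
P(z, y) = -2 (P(z, y) = -2 + 0 = -2)
T(C, x) = -2
T(-47, 2)*233 = -2*233 = -466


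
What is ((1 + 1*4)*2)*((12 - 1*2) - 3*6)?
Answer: -80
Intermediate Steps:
((1 + 1*4)*2)*((12 - 1*2) - 3*6) = ((1 + 4)*2)*((12 - 2) - 18) = (5*2)*(10 - 18) = 10*(-8) = -80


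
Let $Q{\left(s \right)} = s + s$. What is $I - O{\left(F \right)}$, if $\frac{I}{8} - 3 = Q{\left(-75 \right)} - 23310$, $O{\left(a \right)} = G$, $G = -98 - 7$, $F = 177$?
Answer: $-187551$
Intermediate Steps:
$G = -105$
$Q{\left(s \right)} = 2 s$
$O{\left(a \right)} = -105$
$I = -187656$ ($I = 24 + 8 \left(2 \left(-75\right) - 23310\right) = 24 + 8 \left(-150 - 23310\right) = 24 + 8 \left(-23460\right) = 24 - 187680 = -187656$)
$I - O{\left(F \right)} = -187656 - -105 = -187656 + 105 = -187551$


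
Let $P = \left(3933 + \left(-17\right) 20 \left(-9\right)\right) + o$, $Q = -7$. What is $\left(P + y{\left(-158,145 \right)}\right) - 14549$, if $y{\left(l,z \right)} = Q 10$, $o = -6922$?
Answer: $-14548$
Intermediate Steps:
$y{\left(l,z \right)} = -70$ ($y{\left(l,z \right)} = \left(-7\right) 10 = -70$)
$P = 71$ ($P = \left(3933 + \left(-17\right) 20 \left(-9\right)\right) - 6922 = \left(3933 - -3060\right) - 6922 = \left(3933 + 3060\right) - 6922 = 6993 - 6922 = 71$)
$\left(P + y{\left(-158,145 \right)}\right) - 14549 = \left(71 - 70\right) - 14549 = 1 - 14549 = -14548$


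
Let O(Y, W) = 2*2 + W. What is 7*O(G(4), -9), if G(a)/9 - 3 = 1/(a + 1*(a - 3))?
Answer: -35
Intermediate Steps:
G(a) = 27 + 9/(-3 + 2*a) (G(a) = 27 + 9/(a + 1*(a - 3)) = 27 + 9/(a + 1*(-3 + a)) = 27 + 9/(a + (-3 + a)) = 27 + 9/(-3 + 2*a))
O(Y, W) = 4 + W
7*O(G(4), -9) = 7*(4 - 9) = 7*(-5) = -35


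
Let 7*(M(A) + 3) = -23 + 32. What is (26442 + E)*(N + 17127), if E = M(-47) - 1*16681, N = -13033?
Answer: 279681610/7 ≈ 3.9954e+7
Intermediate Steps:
M(A) = -12/7 (M(A) = -3 + (-23 + 32)/7 = -3 + (1/7)*9 = -3 + 9/7 = -12/7)
E = -116779/7 (E = -12/7 - 1*16681 = -12/7 - 16681 = -116779/7 ≈ -16683.)
(26442 + E)*(N + 17127) = (26442 - 116779/7)*(-13033 + 17127) = (68315/7)*4094 = 279681610/7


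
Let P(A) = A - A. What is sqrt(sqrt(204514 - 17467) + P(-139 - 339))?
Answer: sqrt(3)*20783**(1/4) ≈ 20.796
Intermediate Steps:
P(A) = 0
sqrt(sqrt(204514 - 17467) + P(-139 - 339)) = sqrt(sqrt(204514 - 17467) + 0) = sqrt(sqrt(187047) + 0) = sqrt(3*sqrt(20783) + 0) = sqrt(3*sqrt(20783)) = sqrt(3)*20783**(1/4)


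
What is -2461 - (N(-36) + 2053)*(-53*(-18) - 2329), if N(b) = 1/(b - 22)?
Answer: 163582637/58 ≈ 2.8204e+6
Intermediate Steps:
N(b) = 1/(-22 + b)
-2461 - (N(-36) + 2053)*(-53*(-18) - 2329) = -2461 - (1/(-22 - 36) + 2053)*(-53*(-18) - 2329) = -2461 - (1/(-58) + 2053)*(954 - 2329) = -2461 - (-1/58 + 2053)*(-1375) = -2461 - 119073*(-1375)/58 = -2461 - 1*(-163725375/58) = -2461 + 163725375/58 = 163582637/58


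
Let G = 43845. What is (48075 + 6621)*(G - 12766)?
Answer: 1699896984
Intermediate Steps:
(48075 + 6621)*(G - 12766) = (48075 + 6621)*(43845 - 12766) = 54696*31079 = 1699896984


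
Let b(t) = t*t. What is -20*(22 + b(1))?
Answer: -460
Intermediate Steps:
b(t) = t²
-20*(22 + b(1)) = -20*(22 + 1²) = -20*(22 + 1) = -20*23 = -460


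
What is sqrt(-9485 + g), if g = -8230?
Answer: I*sqrt(17715) ≈ 133.1*I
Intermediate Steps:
sqrt(-9485 + g) = sqrt(-9485 - 8230) = sqrt(-17715) = I*sqrt(17715)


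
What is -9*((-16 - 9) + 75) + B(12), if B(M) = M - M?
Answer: -450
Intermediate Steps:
B(M) = 0
-9*((-16 - 9) + 75) + B(12) = -9*((-16 - 9) + 75) + 0 = -9*(-25 + 75) + 0 = -9*50 + 0 = -450 + 0 = -450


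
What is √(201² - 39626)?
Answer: 5*√31 ≈ 27.839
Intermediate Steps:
√(201² - 39626) = √(40401 - 39626) = √775 = 5*√31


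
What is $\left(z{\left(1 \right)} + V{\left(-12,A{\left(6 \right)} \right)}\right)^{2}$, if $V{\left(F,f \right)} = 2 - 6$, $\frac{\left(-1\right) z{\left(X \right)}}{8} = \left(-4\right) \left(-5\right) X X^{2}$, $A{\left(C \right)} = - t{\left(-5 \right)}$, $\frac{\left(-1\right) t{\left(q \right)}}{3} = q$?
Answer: $26896$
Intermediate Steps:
$t{\left(q \right)} = - 3 q$
$A{\left(C \right)} = -15$ ($A{\left(C \right)} = - \left(-3\right) \left(-5\right) = \left(-1\right) 15 = -15$)
$z{\left(X \right)} = - 160 X^{3}$ ($z{\left(X \right)} = - 8 \left(-4\right) \left(-5\right) X X^{2} = - 8 \cdot 20 X^{3} = - 160 X^{3}$)
$V{\left(F,f \right)} = -4$
$\left(z{\left(1 \right)} + V{\left(-12,A{\left(6 \right)} \right)}\right)^{2} = \left(- 160 \cdot 1^{3} - 4\right)^{2} = \left(\left(-160\right) 1 - 4\right)^{2} = \left(-160 - 4\right)^{2} = \left(-164\right)^{2} = 26896$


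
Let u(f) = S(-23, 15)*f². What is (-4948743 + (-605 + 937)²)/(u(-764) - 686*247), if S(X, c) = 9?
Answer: -4838519/5083822 ≈ -0.95175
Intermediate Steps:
u(f) = 9*f²
(-4948743 + (-605 + 937)²)/(u(-764) - 686*247) = (-4948743 + (-605 + 937)²)/(9*(-764)² - 686*247) = (-4948743 + 332²)/(9*583696 - 169442) = (-4948743 + 110224)/(5253264 - 169442) = -4838519/5083822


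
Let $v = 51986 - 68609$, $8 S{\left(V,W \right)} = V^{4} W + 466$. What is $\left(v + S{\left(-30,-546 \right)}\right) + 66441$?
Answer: $- \frac{220930495}{4} \approx -5.5233 \cdot 10^{7}$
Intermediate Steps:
$S{\left(V,W \right)} = \frac{233}{4} + \frac{W V^{4}}{8}$ ($S{\left(V,W \right)} = \frac{V^{4} W + 466}{8} = \frac{W V^{4} + 466}{8} = \frac{466 + W V^{4}}{8} = \frac{233}{4} + \frac{W V^{4}}{8}$)
$v = -16623$
$\left(v + S{\left(-30,-546 \right)}\right) + 66441 = \left(-16623 + \left(\frac{233}{4} + \frac{1}{8} \left(-546\right) \left(-30\right)^{4}\right)\right) + 66441 = \left(-16623 + \left(\frac{233}{4} + \frac{1}{8} \left(-546\right) 810000\right)\right) + 66441 = \left(-16623 + \left(\frac{233}{4} - 55282500\right)\right) + 66441 = \left(-16623 - \frac{221129767}{4}\right) + 66441 = - \frac{221196259}{4} + 66441 = - \frac{220930495}{4}$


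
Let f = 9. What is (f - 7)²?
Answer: 4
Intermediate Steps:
(f - 7)² = (9 - 7)² = 2² = 4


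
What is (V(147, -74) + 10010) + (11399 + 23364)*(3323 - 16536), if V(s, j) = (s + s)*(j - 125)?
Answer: -459372015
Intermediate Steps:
V(s, j) = 2*s*(-125 + j) (V(s, j) = (2*s)*(-125 + j) = 2*s*(-125 + j))
(V(147, -74) + 10010) + (11399 + 23364)*(3323 - 16536) = (2*147*(-125 - 74) + 10010) + (11399 + 23364)*(3323 - 16536) = (2*147*(-199) + 10010) + 34763*(-13213) = (-58506 + 10010) - 459323519 = -48496 - 459323519 = -459372015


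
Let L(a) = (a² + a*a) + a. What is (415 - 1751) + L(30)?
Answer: 494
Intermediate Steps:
L(a) = a + 2*a² (L(a) = (a² + a²) + a = 2*a² + a = a + 2*a²)
(415 - 1751) + L(30) = (415 - 1751) + 30*(1 + 2*30) = -1336 + 30*(1 + 60) = -1336 + 30*61 = -1336 + 1830 = 494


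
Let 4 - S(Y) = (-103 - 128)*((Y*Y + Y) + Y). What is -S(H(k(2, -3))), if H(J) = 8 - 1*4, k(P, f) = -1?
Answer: -5548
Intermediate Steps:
H(J) = 4 (H(J) = 8 - 4 = 4)
S(Y) = 4 + 231*Y² + 462*Y (S(Y) = 4 - (-103 - 128)*((Y*Y + Y) + Y) = 4 - (-231)*((Y² + Y) + Y) = 4 - (-231)*((Y + Y²) + Y) = 4 - (-231)*(Y² + 2*Y) = 4 - (-462*Y - 231*Y²) = 4 + (231*Y² + 462*Y) = 4 + 231*Y² + 462*Y)
-S(H(k(2, -3))) = -(4 + 231*4² + 462*4) = -(4 + 231*16 + 1848) = -(4 + 3696 + 1848) = -1*5548 = -5548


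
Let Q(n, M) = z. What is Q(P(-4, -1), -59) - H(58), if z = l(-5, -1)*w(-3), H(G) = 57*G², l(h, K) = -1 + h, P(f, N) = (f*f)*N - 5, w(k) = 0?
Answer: -191748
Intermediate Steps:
P(f, N) = -5 + N*f² (P(f, N) = f²*N - 5 = N*f² - 5 = -5 + N*f²)
z = 0 (z = (-1 - 5)*0 = -6*0 = 0)
Q(n, M) = 0
Q(P(-4, -1), -59) - H(58) = 0 - 57*58² = 0 - 57*3364 = 0 - 1*191748 = 0 - 191748 = -191748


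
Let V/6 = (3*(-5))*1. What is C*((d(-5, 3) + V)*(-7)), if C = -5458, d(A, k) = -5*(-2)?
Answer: -3056480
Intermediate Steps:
d(A, k) = 10
V = -90 (V = 6*((3*(-5))*1) = 6*(-15*1) = 6*(-15) = -90)
C*((d(-5, 3) + V)*(-7)) = -5458*(10 - 90)*(-7) = -(-436640)*(-7) = -5458*560 = -3056480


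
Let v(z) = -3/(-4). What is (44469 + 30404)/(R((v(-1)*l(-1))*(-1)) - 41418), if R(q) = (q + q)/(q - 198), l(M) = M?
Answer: -19691599/10892936 ≈ -1.8077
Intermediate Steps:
v(z) = ¾ (v(z) = -3*(-¼) = ¾)
R(q) = 2*q/(-198 + q) (R(q) = (2*q)/(-198 + q) = 2*q/(-198 + q))
(44469 + 30404)/(R((v(-1)*l(-1))*(-1)) - 41418) = (44469 + 30404)/(2*(((¾)*(-1))*(-1))/(-198 + ((¾)*(-1))*(-1)) - 41418) = 74873/(2*(-¾*(-1))/(-198 - ¾*(-1)) - 41418) = 74873/(2*(¾)/(-198 + ¾) - 41418) = 74873/(2*(¾)/(-789/4) - 41418) = 74873/(2*(¾)*(-4/789) - 41418) = 74873/(-2/263 - 41418) = 74873/(-10892936/263) = 74873*(-263/10892936) = -19691599/10892936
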